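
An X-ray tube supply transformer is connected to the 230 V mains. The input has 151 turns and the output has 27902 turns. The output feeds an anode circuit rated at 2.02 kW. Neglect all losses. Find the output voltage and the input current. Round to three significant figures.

V_out ≈ 42500 V, I_in ≈ 8.78 A

V_out = V_in × N_out/N_in = 230 × 27902/151 = 42500 V.
I_out = P/V_out = 2020/42500 = 0.047530 A.
I_in = I_out × N_out/N_in = 0.047530 × 27902/151 = 8.78 A.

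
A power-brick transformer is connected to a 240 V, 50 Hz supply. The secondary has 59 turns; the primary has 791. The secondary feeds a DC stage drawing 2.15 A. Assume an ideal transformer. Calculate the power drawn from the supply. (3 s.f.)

P ≈ 38.5 W

I_p = I_s × N_s/N_p = 2.15 × 59/791 = 0.16037 A.
P = V_p I_p = 240 × 0.16037 = 38.5 W.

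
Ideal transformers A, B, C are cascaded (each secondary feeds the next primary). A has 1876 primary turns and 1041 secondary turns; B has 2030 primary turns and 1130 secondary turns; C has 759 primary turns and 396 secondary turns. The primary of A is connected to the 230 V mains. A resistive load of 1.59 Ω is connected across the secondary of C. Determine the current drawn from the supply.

Secondary of A: V = 230.00 × 1041/1876 = 127.63 V.
Secondary of B: V = 127.63 × 1130/2030 = 71.044 V.
Secondary of C: V = 71.044 × 396/759 = 37.066 V.
I_load = 37.066/1.59 = 23.312 A, so P_out = 37.066 × 23.312 = 864.10 W.
All ideal ⇒ P_in = P_out, so I_supply = 864.10/230 = 3.76 A.

I_supply ≈ 3.76 A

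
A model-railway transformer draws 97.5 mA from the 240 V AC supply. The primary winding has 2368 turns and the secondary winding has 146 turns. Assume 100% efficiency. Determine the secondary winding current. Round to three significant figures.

I_s/I_p = N_p/N_s, so I_s = 0.0975 × 2368/146 = 1.58 A.

I_s ≈ 1.58 A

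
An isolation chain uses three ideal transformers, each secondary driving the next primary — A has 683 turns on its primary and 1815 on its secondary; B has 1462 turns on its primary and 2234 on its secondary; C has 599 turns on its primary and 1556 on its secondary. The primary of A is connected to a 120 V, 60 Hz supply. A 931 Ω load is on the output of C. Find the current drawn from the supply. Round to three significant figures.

Secondary of A: V = 120.00 × 1815/683 = 318.89 V.
Secondary of B: V = 318.89 × 2234/1462 = 487.27 V.
Secondary of C: V = 487.27 × 1556/599 = 1265.8 V.
I_load = 1265.8/931 = 1.3596 A, so P_out = 1265.8 × 1.3596 = 1720.9 W.
All ideal ⇒ P_in = P_out, so I_supply = 1720.9/120 = 14.3 A.

I_supply ≈ 14.3 A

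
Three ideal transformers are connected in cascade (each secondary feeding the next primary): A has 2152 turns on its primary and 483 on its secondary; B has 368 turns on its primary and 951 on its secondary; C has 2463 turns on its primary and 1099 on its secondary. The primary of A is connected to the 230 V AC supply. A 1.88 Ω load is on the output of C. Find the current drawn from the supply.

After A: V = 230.00 × 483/2152 = 51.622 V.
After B: V = 51.622 × 951/368 = 133.40 V.
After C: V = 133.40 × 1099/2463 = 59.525 V.
I_load = 59.525/1.88 = 31.662 A, so P_out = 59.525 × 31.662 = 1884.7 W.
All ideal ⇒ P_in = P_out, so I_supply = 1884.7/230 = 8.19 A.

I_supply ≈ 8.19 A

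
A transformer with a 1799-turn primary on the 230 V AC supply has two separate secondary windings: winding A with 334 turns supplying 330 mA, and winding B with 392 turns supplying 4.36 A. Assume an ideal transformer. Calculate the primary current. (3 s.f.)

V_A = 230 × 334/1799 = 42.702 V; V_B = 230 × 392/1799 = 50.117 V.
P_out = V_A I_A + V_B I_B = 42.702×0.330 + 50.117×4.36 = 14.091 + 218.51 = 232.60 W.
Ideal ⇒ P_in = P_out, so I_p = P_out/V_p = 232.60/230 = 1.01 A.

I_p ≈ 1.01 A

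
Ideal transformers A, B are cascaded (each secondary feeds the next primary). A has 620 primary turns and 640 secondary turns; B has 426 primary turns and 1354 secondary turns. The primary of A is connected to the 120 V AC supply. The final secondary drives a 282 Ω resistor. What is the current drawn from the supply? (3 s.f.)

Secondary of A: V = 120.00 × 640/620 = 123.87 V.
Secondary of B: V = 123.87 × 1354/426 = 393.71 V.
I_load = 393.71/282 = 1.3961 A, so P_out = 393.71 × 1.3961 = 549.68 W.
All ideal ⇒ P_in = P_out, so I_supply = 549.68/120 = 4.58 A.

I_supply ≈ 4.58 A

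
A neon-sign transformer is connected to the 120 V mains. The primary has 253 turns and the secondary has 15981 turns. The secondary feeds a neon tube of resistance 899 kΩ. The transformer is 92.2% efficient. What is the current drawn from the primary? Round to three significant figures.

I_p ≈ 0.578 A

V_s = 120 × 15981/253 = 7579.9 V.
I_s = V_s/R = 7579.9/899000 = 0.0084315 A.
P_out = V_s I_s = 7579.9 × 0.0084315 = 63.910 W.
P_in = P_out/η = 63.910/0.922 = 69.317 W.
I_p = P_in/V_p = 69.317/120 = 0.578 A.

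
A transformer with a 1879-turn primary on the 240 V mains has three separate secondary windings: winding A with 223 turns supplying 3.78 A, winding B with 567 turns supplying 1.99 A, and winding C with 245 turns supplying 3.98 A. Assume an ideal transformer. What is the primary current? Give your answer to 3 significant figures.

V_A = 240 × 223/1879 = 28.483 V; V_B = 240 × 567/1879 = 72.422 V; V_C = 240 × 245/1879 = 31.293 V.
P_out = V_A I_A + V_B I_B + V_C I_C = 28.483×3.78 + 72.422×1.99 + 31.293×3.98 = 107.67 + 144.12 + 124.55 = 376.33 W.
Ideal ⇒ P_in = P_out, so I_p = P_out/V_p = 376.33/240 = 1.57 A.

I_p ≈ 1.57 A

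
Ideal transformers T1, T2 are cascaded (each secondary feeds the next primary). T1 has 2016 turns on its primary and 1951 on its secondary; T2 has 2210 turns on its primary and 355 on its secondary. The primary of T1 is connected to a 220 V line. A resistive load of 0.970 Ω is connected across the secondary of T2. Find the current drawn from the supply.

After T1: V = 220.00 × 1951/2016 = 212.91 V.
After T2: V = 212.91 × 355/2210 = 34.200 V.
I_load = 34.200/0.970 = 35.258 A, so P_out = 34.200 × 35.258 = 1205.8 W.
All ideal ⇒ P_in = P_out, so I_supply = 1205.8/220 = 5.48 A.

I_supply ≈ 5.48 A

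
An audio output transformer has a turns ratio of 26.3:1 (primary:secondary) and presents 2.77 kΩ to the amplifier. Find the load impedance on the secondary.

Z_s ≈ 4.00 Ω

Z_s = Z_p/(N_p/N_s)² = 2770/26.3² = 4.00 Ω.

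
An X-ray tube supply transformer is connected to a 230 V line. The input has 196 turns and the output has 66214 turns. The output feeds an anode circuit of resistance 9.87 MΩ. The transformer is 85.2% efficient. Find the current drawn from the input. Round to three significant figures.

I_in ≈ 3.12 A

V_out = 230 × 66214/196 = 77700 V.
I_out = V_out/R = 77700/(9.87×10^6) = 0.0078724 A.
P_out = V_out I_out = 77700 × 0.0078724 = 611.68 W.
P_in = P_out/η = 611.68/0.852 = 717.94 W.
I_in = P_in/V_in = 717.94/230 = 3.12 A.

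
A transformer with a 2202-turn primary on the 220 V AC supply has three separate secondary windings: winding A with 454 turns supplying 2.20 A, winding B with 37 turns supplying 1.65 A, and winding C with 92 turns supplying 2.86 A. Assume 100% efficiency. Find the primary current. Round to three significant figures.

V_A = 220 × 454/2202 = 45.359 V; V_B = 220 × 37/2202 = 3.6966 V; V_C = 220 × 92/2202 = 9.1916 V.
P_out = V_A I_A + V_B I_B + V_C I_C = 45.359×2.20 + 3.6966×1.65 + 9.1916×2.86 = 99.789 + 6.0995 + 26.288 = 132.18 W.
Ideal ⇒ P_in = P_out, so I_p = P_out/V_p = 132.18/220 = 0.601 A.

I_p ≈ 0.601 A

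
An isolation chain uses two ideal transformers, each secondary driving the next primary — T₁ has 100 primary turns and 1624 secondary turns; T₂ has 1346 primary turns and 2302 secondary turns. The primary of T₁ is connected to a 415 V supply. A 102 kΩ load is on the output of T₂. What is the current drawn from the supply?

After T₁: V = 415.00 × 1624/100 = 6739.6 V.
After T₂: V = 6739.6 × 2302/1346 = 11526 V.
I_load = 11526/102000 = 0.11300 A, so P_out = 11526 × 0.11300 = 1302.5 W.
All ideal ⇒ P_in = P_out, so I_supply = 1302.5/415 = 3.14 A.

I_supply ≈ 3.14 A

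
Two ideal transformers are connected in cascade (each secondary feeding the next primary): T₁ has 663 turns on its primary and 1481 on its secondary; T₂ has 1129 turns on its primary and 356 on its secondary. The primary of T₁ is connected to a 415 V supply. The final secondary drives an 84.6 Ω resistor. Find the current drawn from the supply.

I_supply ≈ 2.43 A

After T₁: V = 415.00 × 1481/663 = 927.02 V.
After T₂: V = 927.02 × 356/1129 = 292.31 V.
I_load = 292.31/84.6 = 3.4552 A, so P_out = 292.31 × 3.4552 = 1010.0 W.
All ideal ⇒ P_in = P_out, so I_supply = 1010.0/415 = 2.43 A.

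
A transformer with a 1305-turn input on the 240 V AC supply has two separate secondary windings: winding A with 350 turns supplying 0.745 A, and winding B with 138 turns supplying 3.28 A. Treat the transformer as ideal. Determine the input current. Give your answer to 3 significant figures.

V_A = 240 × 350/1305 = 64.368 V; V_B = 240 × 138/1305 = 25.379 V.
P_out = V_A I_A + V_B I_B = 64.368×0.745 + 25.379×3.28 = 47.954 + 83.244 = 131.20 W.
Ideal ⇒ P_in = P_out, so I_in = P_out/V_in = 131.20/240 = 0.547 A.

I_in ≈ 0.547 A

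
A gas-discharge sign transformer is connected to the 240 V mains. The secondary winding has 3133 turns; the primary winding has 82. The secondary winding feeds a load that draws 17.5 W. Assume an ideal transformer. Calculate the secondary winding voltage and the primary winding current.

V_s = V_p × N_s/N_p = 240 × 3133/82 = 9169.8 V.
I_s = P/V_s = 17.5/9169.8 = 0.0019084 A.
I_p = I_s × N_s/N_p = 0.0019084 × 3133/82 = 0.0729 A.

V_s ≈ 9170 V, I_p ≈ 0.0729 A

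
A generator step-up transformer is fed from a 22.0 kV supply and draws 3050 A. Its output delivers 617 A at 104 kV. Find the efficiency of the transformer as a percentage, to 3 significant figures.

η ≈ 95.6%

P_in = 22000 × 3050 = 6.71000×10^7 W.
P_out = 104000 × 617 = 6.41680×10^7 W.
η = P_out/P_in = 6.41680×10^7/(6.71000×10^7) = 0.956.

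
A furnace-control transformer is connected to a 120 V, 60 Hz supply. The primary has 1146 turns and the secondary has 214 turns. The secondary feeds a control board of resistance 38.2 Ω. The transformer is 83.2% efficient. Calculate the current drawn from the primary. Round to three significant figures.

I_p ≈ 0.132 A

V_s = 120 × 214/1146 = 22.408 V.
I_s = V_s/R = 22.408/38.2 = 0.58661 A.
P_out = V_s I_s = 22.408 × 0.58661 = 13.145 W.
P_in = P_out/η = 13.145/0.832 = 15.799 W.
I_p = P_in/V_p = 15.799/120 = 0.132 A.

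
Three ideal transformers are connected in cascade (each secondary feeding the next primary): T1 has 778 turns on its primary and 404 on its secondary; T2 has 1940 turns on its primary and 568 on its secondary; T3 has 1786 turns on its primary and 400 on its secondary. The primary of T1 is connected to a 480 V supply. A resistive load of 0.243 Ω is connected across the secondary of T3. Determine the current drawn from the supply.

I_supply ≈ 2.29 A

Secondary of T1: V = 480.00 × 404/778 = 249.25 V.
Secondary of T2: V = 249.25 × 568/1940 = 72.978 V.
Secondary of T3: V = 72.978 × 400/1786 = 16.344 V.
I_load = 16.344/0.243 = 67.261 A, so P_out = 16.344 × 67.261 = 1099.3 W.
All ideal ⇒ P_in = P_out, so I_supply = 1099.3/480 = 2.29 A.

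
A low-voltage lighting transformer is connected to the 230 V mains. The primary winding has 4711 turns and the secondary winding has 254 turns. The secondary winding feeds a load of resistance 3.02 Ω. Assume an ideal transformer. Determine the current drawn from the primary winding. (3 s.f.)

V_s = V_p × N_s/N_p = 230 × 254/4711 = 12.401 V.
I_s = V_s/R = 12.401/3.02 = 4.1062 A.
For an ideal transformer I_p N_p = I_s N_s, so I_p = 4.1062 × 254/4711 = 0.221 A.

I_p ≈ 0.221 A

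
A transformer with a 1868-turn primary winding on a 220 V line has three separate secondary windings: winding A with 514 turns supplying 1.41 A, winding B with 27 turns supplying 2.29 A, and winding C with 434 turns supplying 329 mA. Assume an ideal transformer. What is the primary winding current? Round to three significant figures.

V_A = 220 × 514/1868 = 60.535 V; V_B = 220 × 27/1868 = 3.1799 V; V_C = 220 × 434/1868 = 51.113 V.
P_out = V_A I_A + V_B I_B + V_C I_C = 60.535×1.41 + 3.1799×2.29 + 51.113×0.329 = 85.355 + 7.2819 + 16.816 = 109.45 W.
Ideal ⇒ P_in = P_out, so I_p = P_out/V_p = 109.45/220 = 0.498 A.

I_p ≈ 0.498 A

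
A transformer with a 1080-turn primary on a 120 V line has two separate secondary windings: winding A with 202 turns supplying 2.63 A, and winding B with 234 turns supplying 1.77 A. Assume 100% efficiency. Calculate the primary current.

V_A = 120 × 202/1080 = 22.444 V; V_B = 120 × 234/1080 = 26.000 V.
P_out = V_A I_A + V_B I_B = 22.444×2.63 + 26.000×1.77 = 59.029 + 46.020 = 105.05 W.
Ideal ⇒ P_in = P_out, so I_p = P_out/V_p = 105.05/120 = 0.875 A.

I_p ≈ 0.875 A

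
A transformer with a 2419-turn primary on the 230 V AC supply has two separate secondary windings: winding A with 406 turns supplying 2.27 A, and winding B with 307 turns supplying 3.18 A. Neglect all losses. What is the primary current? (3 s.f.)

I_p ≈ 0.785 A

V_A = 230 × 406/2419 = 38.603 V; V_B = 230 × 307/2419 = 29.190 V.
P_out = V_A I_A + V_B I_B = 38.603×2.27 + 29.190×3.18 = 87.628 + 92.823 = 180.45 W.
Ideal ⇒ P_in = P_out, so I_p = P_out/V_p = 180.45/230 = 0.785 A.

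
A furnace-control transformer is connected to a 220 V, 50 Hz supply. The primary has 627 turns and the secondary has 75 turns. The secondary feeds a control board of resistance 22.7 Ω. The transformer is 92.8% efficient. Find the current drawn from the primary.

V_s = 220 × 75/627 = 26.316 V.
I_s = V_s/R = 26.316/22.7 = 1.1593 A.
P_out = V_s I_s = 26.316 × 1.1593 = 30.508 W.
P_in = P_out/η = 30.508/0.928 = 32.874 W.
I_p = P_in/V_p = 32.874/220 = 0.149 A.

I_p ≈ 0.149 A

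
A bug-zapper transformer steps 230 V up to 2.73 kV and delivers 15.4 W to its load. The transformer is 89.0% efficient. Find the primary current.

I_p ≈ 0.0752 A

P_in = P_out/η = 15.4/0.890 = 17.303 W.
I_p = P_in/V_p = 17.303/230 = 0.0752 A.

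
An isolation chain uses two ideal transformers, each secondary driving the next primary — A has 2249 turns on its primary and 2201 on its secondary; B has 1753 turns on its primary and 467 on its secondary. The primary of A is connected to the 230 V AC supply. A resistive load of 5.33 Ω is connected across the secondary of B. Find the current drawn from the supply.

After A: V = 230.00 × 2201/2249 = 225.09 V.
After B: V = 225.09 × 467/1753 = 59.964 V.
I_load = 59.964/5.33 = 11.250 A, so P_out = 59.964 × 11.250 = 674.62 W.
All ideal ⇒ P_in = P_out, so I_supply = 674.62/230 = 2.93 A.

I_supply ≈ 2.93 A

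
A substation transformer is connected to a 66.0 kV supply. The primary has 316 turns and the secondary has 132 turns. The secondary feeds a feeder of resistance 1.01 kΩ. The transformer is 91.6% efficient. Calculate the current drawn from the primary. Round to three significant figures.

I_p ≈ 12.4 A

V_s = 66000 × 132/316 = 27570 V.
I_s = V_s/R = 27570/1010 = 27.297 A.
P_out = V_s I_s = 27570 × 27.297 = 752560 W.
P_in = P_out/η = 752560/0.916 = 821570 W.
I_p = P_in/V_p = 821570/66000 = 12.4 A.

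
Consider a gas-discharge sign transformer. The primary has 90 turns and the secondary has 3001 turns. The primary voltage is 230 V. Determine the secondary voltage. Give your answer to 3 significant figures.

V_s ≈ 7670 V

V_s/V_p = N_s/N_p, so V_s = 230 × 3001/90 = 7670 V.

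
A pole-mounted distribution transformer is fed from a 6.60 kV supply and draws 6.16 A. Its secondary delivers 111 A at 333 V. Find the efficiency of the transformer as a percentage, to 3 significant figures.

P_in = 6600 × 6.16 = 40656.0 W.
P_out = 333 × 111 = 36963.0 W.
η = P_out/P_in = 36963.0/40656.0 = 0.909.

η ≈ 90.9%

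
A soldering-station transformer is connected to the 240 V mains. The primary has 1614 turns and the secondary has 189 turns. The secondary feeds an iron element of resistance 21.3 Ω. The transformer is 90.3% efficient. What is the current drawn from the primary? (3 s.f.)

V_s = 240 × 189/1614 = 28.104 V.
I_s = V_s/R = 28.104/21.3 = 1.3194 A.
P_out = V_s I_s = 28.104 × 1.3194 = 37.082 W.
P_in = P_out/η = 37.082/0.903 = 41.065 W.
I_p = P_in/V_p = 41.065/240 = 0.171 A.

I_p ≈ 0.171 A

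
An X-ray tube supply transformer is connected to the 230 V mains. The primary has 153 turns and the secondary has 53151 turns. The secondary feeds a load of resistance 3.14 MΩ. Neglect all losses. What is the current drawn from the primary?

V_s = V_p × N_s/N_p = 230 × 53151/153 = 79900 V.
I_s = V_s/R = 79900/(3.14×10^6) = 0.025446 A.
For an ideal transformer I_p N_p = I_s N_s, so I_p = 0.025446 × 53151/153 = 8.84 A.

I_p ≈ 8.84 A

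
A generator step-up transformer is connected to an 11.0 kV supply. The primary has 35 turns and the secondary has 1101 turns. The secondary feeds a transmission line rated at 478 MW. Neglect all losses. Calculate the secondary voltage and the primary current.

V_s ≈ 346000 V, I_p ≈ 43500 A

V_s = V_p × N_s/N_p = 11000 × 1101/35 = 346030 V.
I_s = P/V_s = 4.78×10^8/346030 = 1381.4 A.
I_p = I_s × N_s/N_p = 1381.4 × 1101/35 = 43500 A.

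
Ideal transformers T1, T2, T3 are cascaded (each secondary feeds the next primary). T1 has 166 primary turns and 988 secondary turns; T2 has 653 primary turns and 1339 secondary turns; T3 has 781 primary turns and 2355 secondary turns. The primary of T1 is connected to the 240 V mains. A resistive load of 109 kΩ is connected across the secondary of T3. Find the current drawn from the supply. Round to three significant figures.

After T1: V = 240.00 × 988/166 = 1428.4 V.
After T2: V = 1428.4 × 1339/653 = 2929.1 V.
After T3: V = 2929.1 × 2355/781 = 8832.2 V.
I_load = 8832.2/109000 = 0.081029 A, so P_out = 8832.2 × 0.081029 = 715.66 W.
All ideal ⇒ P_in = P_out, so I_supply = 715.66/240 = 2.98 A.

I_supply ≈ 2.98 A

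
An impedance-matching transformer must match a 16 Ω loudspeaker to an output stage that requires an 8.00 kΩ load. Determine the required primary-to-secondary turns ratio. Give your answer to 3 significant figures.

N_p/N_s ≈ 22.4

Z_p/Z_s = (N_p/N_s)², so N_p/N_s = √(8000/16) = √500 = 22.4.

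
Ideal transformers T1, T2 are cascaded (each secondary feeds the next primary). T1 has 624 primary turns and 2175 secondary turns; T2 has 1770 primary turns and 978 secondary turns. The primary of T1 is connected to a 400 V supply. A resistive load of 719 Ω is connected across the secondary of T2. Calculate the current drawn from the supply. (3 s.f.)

After T1: V = 400.00 × 2175/624 = 1394.2 V.
After T2: V = 1394.2 × 978/1770 = 770.37 V.
I_load = 770.37/719 = 1.0714 A, so P_out = 770.37 × 1.0714 = 825.41 W.
All ideal ⇒ P_in = P_out, so I_supply = 825.41/400 = 2.06 A.

I_supply ≈ 2.06 A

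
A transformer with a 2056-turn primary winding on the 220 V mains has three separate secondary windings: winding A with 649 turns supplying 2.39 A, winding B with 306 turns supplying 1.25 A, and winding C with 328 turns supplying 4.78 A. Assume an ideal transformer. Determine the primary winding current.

V_A = 220 × 649/2056 = 69.446 V; V_B = 220 × 306/2056 = 32.743 V; V_C = 220 × 328/2056 = 35.097 V.
P_out = V_A I_A + V_B I_B + V_C I_C = 69.446×2.39 + 32.743×1.25 + 35.097×4.78 = 165.97 + 40.929 + 167.76 = 374.67 W.
Ideal ⇒ P_in = P_out, so I_p = P_out/V_p = 374.67/220 = 1.70 A.

I_p ≈ 1.70 A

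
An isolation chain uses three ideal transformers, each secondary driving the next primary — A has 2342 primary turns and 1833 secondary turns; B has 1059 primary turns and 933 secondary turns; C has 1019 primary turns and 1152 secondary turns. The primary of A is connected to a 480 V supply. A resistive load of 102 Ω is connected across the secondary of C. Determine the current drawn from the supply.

After A: V = 480.00 × 1833/2342 = 375.68 V.
After B: V = 375.68 × 933/1059 = 330.98 V.
After C: V = 330.98 × 1152/1019 = 374.18 V.
I_load = 374.18/102 = 3.6684 A, so P_out = 374.18 × 3.6684 = 1372.7 W.
All ideal ⇒ P_in = P_out, so I_supply = 1372.7/480 = 2.86 A.

I_supply ≈ 2.86 A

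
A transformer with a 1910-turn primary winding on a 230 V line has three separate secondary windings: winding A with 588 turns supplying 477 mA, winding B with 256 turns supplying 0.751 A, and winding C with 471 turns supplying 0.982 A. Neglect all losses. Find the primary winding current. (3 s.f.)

V_A = 230 × 588/1910 = 70.806 V; V_B = 230 × 256/1910 = 30.827 V; V_C = 230 × 471/1910 = 56.717 V.
P_out = V_A I_A + V_B I_B + V_C I_C = 70.806×0.477 + 30.827×0.751 + 56.717×0.982 = 33.775 + 23.151 + 55.696 = 112.62 W.
Ideal ⇒ P_in = P_out, so I_p = P_out/V_p = 112.62/230 = 0.490 A.

I_p ≈ 0.490 A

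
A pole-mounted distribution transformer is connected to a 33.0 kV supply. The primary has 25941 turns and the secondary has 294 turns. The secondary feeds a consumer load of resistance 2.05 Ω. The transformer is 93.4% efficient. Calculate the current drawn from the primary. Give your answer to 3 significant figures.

I_p ≈ 2.21 A

V_s = 33000 × 294/25941 = 374.00 V.
I_s = V_s/R = 374.00/2.05 = 182.44 A.
P_out = V_s I_s = 374.00 × 182.44 = 68233 W.
P_in = P_out/η = 68233/0.934 = 73055 W.
I_p = P_in/V_p = 73055/33000 = 2.21 A.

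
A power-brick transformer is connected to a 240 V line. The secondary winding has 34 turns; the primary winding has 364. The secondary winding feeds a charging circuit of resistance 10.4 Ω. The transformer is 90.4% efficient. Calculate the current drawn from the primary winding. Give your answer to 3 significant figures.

V_s = 240 × 34/364 = 22.418 V.
I_s = V_s/R = 22.418/10.4 = 2.1555 A.
P_out = V_s I_s = 22.418 × 2.1555 = 48.322 W.
P_in = P_out/η = 48.322/0.904 = 53.453 W.
I_p = P_in/V_p = 53.453/240 = 0.223 A.

I_p ≈ 0.223 A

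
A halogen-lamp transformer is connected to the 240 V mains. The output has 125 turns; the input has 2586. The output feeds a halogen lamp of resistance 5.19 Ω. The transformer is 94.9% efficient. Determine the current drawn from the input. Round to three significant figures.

V_out = 240 × 125/2586 = 11.601 V.
I_out = V_out/R = 11.601/5.19 = 2.2352 A.
P_out = V_out I_out = 11.601 × 2.2352 = 25.931 W.
P_in = P_out/η = 25.931/0.949 = 27.324 W.
I_in = P_in/V_in = 27.324/240 = 0.114 A.

I_in ≈ 0.114 A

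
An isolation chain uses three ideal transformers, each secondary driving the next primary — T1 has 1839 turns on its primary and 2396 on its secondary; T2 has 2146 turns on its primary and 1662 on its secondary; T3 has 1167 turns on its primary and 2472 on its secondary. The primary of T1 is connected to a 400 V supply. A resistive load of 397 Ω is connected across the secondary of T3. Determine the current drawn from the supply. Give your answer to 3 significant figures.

Secondary of T1: V = 400.00 × 2396/1839 = 521.15 V.
Secondary of T2: V = 521.15 × 1662/2146 = 403.61 V.
Secondary of T3: V = 403.61 × 2472/1167 = 854.96 V.
I_load = 854.96/397 = 2.1535 A, so P_out = 854.96 × 2.1535 = 1841.2 W.
All ideal ⇒ P_in = P_out, so I_supply = 1841.2/400 = 4.60 A.

I_supply ≈ 4.60 A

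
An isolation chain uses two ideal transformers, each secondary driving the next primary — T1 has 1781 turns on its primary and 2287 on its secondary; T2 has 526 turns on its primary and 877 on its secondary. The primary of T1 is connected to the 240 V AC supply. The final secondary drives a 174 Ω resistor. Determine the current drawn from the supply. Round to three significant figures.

After T1: V = 240.00 × 2287/1781 = 308.19 V.
After T2: V = 308.19 × 877/526 = 513.84 V.
I_load = 513.84/174 = 2.9531 A, so P_out = 513.84 × 2.9531 = 1517.4 W.
All ideal ⇒ P_in = P_out, so I_supply = 1517.4/240 = 6.32 A.

I_supply ≈ 6.32 A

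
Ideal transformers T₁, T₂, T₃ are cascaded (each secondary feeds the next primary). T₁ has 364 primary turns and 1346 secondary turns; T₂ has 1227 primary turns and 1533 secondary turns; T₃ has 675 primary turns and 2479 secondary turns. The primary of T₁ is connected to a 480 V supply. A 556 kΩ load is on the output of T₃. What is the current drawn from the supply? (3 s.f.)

After T₁: V = 480.00 × 1346/364 = 1774.9 V.
After T₂: V = 1774.9 × 1533/1227 = 2217.6 V.
After T₃: V = 2217.6 × 2479/675 = 8144.3 V.
I_load = 8144.3/556000 = 0.014648 A, so P_out = 8144.3 × 0.014648 = 119.30 W.
All ideal ⇒ P_in = P_out, so I_supply = 119.30/480 = 0.249 A.

I_supply ≈ 0.249 A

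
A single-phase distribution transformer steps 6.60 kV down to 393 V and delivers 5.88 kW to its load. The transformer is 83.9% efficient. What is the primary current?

I_p ≈ 1.06 A

P_in = P_out/η = 5880/0.839 = 7008.3 W.
I_p = P_in/V_p = 7008.3/6600 = 1.06 A.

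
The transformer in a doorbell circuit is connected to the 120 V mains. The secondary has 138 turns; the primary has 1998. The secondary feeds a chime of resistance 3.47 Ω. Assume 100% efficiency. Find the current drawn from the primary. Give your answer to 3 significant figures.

I_p ≈ 0.165 A

V_s = V_p × N_s/N_p = 120 × 138/1998 = 8.2883 V.
I_s = V_s/R = 8.2883/3.47 = 2.3886 A.
For an ideal transformer I_p N_p = I_s N_s, so I_p = 2.3886 × 138/1998 = 0.165 A.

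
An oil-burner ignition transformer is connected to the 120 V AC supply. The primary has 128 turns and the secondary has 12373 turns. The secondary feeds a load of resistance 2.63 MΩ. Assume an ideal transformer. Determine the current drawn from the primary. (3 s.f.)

V_s = V_p × N_s/N_p = 120 × 12373/128 = 11600 V.
I_s = V_s/R = 11600/(2.63×10^6) = 0.0044105 A.
For an ideal transformer I_p N_p = I_s N_s, so I_p = 0.0044105 × 12373/128 = 0.426 A.

I_p ≈ 0.426 A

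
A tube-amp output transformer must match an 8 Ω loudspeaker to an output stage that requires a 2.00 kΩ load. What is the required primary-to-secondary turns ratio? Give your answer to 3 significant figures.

N_p/N_s ≈ 15.8

Z_p/Z_s = (N_p/N_s)², so N_p/N_s = √(2000/8) = √250 = 15.8.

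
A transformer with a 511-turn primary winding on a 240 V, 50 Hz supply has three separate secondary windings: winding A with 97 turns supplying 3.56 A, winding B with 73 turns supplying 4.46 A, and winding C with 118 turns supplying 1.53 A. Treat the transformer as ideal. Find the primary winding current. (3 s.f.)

I_p ≈ 1.67 A

V_A = 240 × 97/511 = 45.558 V; V_B = 240 × 73/511 = 34.286 V; V_C = 240 × 118/511 = 55.421 V.
P_out = V_A I_A + V_B I_B + V_C I_C = 45.558×3.56 + 34.286×4.46 + 55.421×1.53 = 162.19 + 152.91 + 84.794 = 399.89 W.
Ideal ⇒ P_in = P_out, so I_p = P_out/V_p = 399.89/240 = 1.67 A.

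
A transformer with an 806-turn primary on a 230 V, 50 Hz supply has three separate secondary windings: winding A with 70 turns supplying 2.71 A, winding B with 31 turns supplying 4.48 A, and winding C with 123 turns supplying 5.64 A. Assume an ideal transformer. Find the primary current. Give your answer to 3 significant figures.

I_p ≈ 1.27 A

V_A = 230 × 70/806 = 19.975 V; V_B = 230 × 31/806 = 8.8462 V; V_C = 230 × 123/806 = 35.099 V.
P_out = V_A I_A + V_B I_B + V_C I_C = 19.975×2.71 + 8.8462×4.48 + 35.099×5.64 = 54.133 + 39.631 + 197.96 = 291.72 W.
Ideal ⇒ P_in = P_out, so I_p = P_out/V_p = 291.72/230 = 1.27 A.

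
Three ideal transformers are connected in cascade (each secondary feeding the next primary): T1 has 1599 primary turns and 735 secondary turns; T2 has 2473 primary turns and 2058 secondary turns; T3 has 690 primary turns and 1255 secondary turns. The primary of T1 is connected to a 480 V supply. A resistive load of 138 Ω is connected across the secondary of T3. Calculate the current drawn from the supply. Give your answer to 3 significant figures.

I_supply ≈ 1.68 A

After T1: V = 480.00 × 735/1599 = 220.64 V.
After T2: V = 220.64 × 2058/2473 = 183.61 V.
After T3: V = 183.61 × 1255/690 = 333.96 V.
I_load = 333.96/138 = 2.4200 A, so P_out = 333.96 × 2.4200 = 808.19 W.
All ideal ⇒ P_in = P_out, so I_supply = 808.19/480 = 1.68 A.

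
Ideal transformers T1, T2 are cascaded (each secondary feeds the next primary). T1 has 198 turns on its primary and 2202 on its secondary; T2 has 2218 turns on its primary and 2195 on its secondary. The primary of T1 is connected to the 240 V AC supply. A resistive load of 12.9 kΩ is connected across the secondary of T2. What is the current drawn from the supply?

Secondary of T1: V = 240.00 × 2202/198 = 2669.1 V.
Secondary of T2: V = 2669.1 × 2195/2218 = 2641.4 V.
I_load = 2641.4/12900 = 0.20476 A, so P_out = 2641.4 × 0.20476 = 540.86 W.
All ideal ⇒ P_in = P_out, so I_supply = 540.86/240 = 2.25 A.

I_supply ≈ 2.25 A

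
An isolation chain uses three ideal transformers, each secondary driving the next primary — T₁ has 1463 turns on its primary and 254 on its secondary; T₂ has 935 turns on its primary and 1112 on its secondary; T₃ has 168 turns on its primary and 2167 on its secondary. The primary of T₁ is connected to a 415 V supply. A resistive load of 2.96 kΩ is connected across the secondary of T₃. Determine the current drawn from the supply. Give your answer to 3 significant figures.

I_supply ≈ 0.995 A

Secondary of T₁: V = 415.00 × 254/1463 = 72.051 V.
Secondary of T₂: V = 72.051 × 1112/935 = 85.690 V.
Secondary of T₃: V = 85.690 × 2167/168 = 1105.3 V.
I_load = 1105.3/2960 = 0.37341 A, so P_out = 1105.3 × 0.37341 = 412.73 W.
All ideal ⇒ P_in = P_out, so I_supply = 412.73/415 = 0.995 A.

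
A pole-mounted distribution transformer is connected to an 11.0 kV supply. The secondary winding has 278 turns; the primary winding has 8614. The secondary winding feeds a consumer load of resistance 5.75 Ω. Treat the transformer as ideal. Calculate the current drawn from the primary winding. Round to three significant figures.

V_s = V_p × N_s/N_p = 11000 × 278/8614 = 355.00 V.
I_s = V_s/R = 355.00/5.75 = 61.740 A.
For an ideal transformer I_p N_p = I_s N_s, so I_p = 61.740 × 278/8614 = 1.99 A.

I_p ≈ 1.99 A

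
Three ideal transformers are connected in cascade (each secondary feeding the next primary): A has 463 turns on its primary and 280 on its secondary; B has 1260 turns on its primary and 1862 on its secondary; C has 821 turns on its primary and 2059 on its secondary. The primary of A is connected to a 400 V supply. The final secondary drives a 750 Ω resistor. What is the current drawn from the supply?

Secondary of A: V = 400.00 × 280/463 = 241.90 V.
Secondary of B: V = 241.90 × 1862/1260 = 357.48 V.
Secondary of C: V = 357.48 × 2059/821 = 896.52 V.
I_load = 896.52/750 = 1.1954 A, so P_out = 896.52 × 1.1954 = 1071.7 W.
All ideal ⇒ P_in = P_out, so I_supply = 1071.7/400 = 2.68 A.

I_supply ≈ 2.68 A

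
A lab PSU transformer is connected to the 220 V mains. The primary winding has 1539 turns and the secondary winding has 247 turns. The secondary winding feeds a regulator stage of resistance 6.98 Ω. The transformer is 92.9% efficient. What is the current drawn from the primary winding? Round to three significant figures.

V_s = 220 × 247/1539 = 35.309 V.
I_s = V_s/R = 35.309/6.98 = 5.0585 A.
P_out = V_s I_s = 35.309 × 5.0585 = 178.61 W.
P_in = P_out/η = 178.61/0.929 = 192.26 W.
I_p = P_in/V_p = 192.26/220 = 0.874 A.

I_p ≈ 0.874 A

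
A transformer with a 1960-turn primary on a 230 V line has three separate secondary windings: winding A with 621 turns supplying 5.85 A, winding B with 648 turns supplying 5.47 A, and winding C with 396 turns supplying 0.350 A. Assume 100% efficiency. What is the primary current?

I_p ≈ 3.73 A

V_A = 230 × 621/1960 = 72.872 V; V_B = 230 × 648/1960 = 76.041 V; V_C = 230 × 396/1960 = 46.469 V.
P_out = V_A I_A + V_B I_B + V_C I_C = 72.872×5.85 + 76.041×5.47 + 46.469×0.350 = 426.30 + 415.94 + 16.264 = 858.51 W.
Ideal ⇒ P_in = P_out, so I_p = P_out/V_p = 858.51/230 = 3.73 A.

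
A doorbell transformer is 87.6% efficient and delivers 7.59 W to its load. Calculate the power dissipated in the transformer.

P_loss ≈ 1.07 W

P_in = P_out/η = 7.59/0.876 = 8.66438 W.
P_loss = P_in − P_out = 8.66438 − 7.59 = 1.07 W.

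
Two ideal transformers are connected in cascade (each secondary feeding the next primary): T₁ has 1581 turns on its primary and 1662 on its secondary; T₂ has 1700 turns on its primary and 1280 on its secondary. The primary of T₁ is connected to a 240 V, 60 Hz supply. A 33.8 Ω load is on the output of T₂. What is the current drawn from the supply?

I_supply ≈ 4.45 A

After T₁: V = 240.00 × 1662/1581 = 252.30 V.
After T₂: V = 252.30 × 1280/1700 = 189.96 V.
I_load = 189.96/33.8 = 5.6202 A, so P_out = 189.96 × 5.6202 = 1067.6 W.
All ideal ⇒ P_in = P_out, so I_supply = 1067.6/240 = 4.45 A.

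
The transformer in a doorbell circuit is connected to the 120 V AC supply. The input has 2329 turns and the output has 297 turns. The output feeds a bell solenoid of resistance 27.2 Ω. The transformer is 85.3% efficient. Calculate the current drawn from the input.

I_in ≈ 0.0841 A

V_out = 120 × 297/2329 = 15.303 V.
I_out = V_out/R = 15.303/27.2 = 0.56260 A.
P_out = V_out I_out = 15.303 × 0.56260 = 8.6093 W.
P_in = P_out/η = 8.6093/0.853 = 10.093 W.
I_in = P_in/V_in = 10.093/120 = 0.0841 A.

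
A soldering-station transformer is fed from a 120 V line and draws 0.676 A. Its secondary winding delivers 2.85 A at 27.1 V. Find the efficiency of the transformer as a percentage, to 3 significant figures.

P_in = 120 × 0.676 = 81.1200 W.
P_out = 27.1 × 2.85 = 77.2350 W.
η = P_out/P_in = 77.2350/81.1200 = 0.952.

η ≈ 95.2%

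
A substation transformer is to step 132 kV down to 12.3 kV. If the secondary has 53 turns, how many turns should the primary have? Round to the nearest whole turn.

N_p = 569 turns

N_p/N_s = V_p/V_s, so N_p = 53 × 132000/12300 = 568.8 ≈ 569 turns.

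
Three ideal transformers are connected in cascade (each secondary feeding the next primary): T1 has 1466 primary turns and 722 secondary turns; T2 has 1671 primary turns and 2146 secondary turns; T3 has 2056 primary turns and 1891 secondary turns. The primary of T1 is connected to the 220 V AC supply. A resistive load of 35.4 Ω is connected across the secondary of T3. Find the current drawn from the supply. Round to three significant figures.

After T1: V = 220.00 × 722/1466 = 108.35 V.
After T2: V = 108.35 × 2146/1671 = 139.15 V.
After T3: V = 139.15 × 1891/2056 = 127.98 V.
I_load = 127.98/35.4 = 3.6153 A, so P_out = 127.98 × 3.6153 = 462.69 W.
All ideal ⇒ P_in = P_out, so I_supply = 462.69/220 = 2.10 A.

I_supply ≈ 2.10 A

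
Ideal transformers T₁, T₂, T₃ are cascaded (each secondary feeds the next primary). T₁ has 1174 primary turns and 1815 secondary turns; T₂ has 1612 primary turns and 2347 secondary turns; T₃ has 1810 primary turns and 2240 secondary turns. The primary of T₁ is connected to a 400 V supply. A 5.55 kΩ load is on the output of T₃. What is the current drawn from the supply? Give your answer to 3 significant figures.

Secondary of T₁: V = 400.00 × 1815/1174 = 618.40 V.
Secondary of T₂: V = 618.40 × 2347/1612 = 900.36 V.
Secondary of T₃: V = 900.36 × 2240/1810 = 1114.3 V.
I_load = 1114.3/5550 = 0.20077 A, so P_out = 1114.3 × 0.20077 = 223.71 W.
All ideal ⇒ P_in = P_out, so I_supply = 223.71/400 = 0.559 A.

I_supply ≈ 0.559 A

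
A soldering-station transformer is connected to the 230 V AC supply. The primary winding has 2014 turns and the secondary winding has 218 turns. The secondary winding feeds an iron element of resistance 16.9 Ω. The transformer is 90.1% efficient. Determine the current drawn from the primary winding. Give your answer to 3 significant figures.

V_s = 230 × 218/2014 = 24.896 V.
I_s = V_s/R = 24.896/16.9 = 1.4731 A.
P_out = V_s I_s = 24.896 × 1.4731 = 36.674 W.
P_in = P_out/η = 36.674/0.901 = 40.704 W.
I_p = P_in/V_p = 40.704/230 = 0.177 A.

I_p ≈ 0.177 A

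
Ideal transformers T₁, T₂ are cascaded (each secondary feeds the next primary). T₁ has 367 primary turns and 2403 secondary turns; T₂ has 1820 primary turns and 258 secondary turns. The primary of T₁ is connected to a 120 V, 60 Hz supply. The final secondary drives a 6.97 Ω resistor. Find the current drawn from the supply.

Secondary of T₁: V = 120.00 × 2403/367 = 785.72 V.
Secondary of T₂: V = 785.72 × 258/1820 = 111.38 V.
I_load = 111.38/6.97 = 15.980 A, so P_out = 111.38 × 15.980 = 1779.9 W.
All ideal ⇒ P_in = P_out, so I_supply = 1779.9/120 = 14.8 A.

I_supply ≈ 14.8 A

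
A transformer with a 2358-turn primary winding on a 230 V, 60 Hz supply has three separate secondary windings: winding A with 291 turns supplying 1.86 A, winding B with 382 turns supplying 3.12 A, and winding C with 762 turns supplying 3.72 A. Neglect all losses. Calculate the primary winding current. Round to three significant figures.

I_p ≈ 1.94 A

V_A = 230 × 291/2358 = 28.384 V; V_B = 230 × 382/2358 = 37.260 V; V_C = 230 × 762/2358 = 74.326 V.
P_out = V_A I_A + V_B I_B + V_C I_C = 28.384×1.86 + 37.260×3.12 + 74.326×3.72 = 52.795 + 116.25 + 276.49 = 445.54 W.
Ideal ⇒ P_in = P_out, so I_p = P_out/V_p = 445.54/230 = 1.94 A.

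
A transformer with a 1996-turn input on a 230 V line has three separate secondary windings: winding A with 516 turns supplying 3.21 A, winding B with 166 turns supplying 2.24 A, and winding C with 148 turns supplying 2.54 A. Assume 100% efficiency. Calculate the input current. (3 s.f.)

I_in ≈ 1.20 A

V_A = 230 × 516/1996 = 59.459 V; V_B = 230 × 166/1996 = 19.128 V; V_C = 230 × 148/1996 = 17.054 V.
P_out = V_A I_A + V_B I_B + V_C I_C = 59.459×3.21 + 19.128×2.24 + 17.054×2.54 = 190.86 + 42.847 + 43.317 = 277.03 W.
Ideal ⇒ P_in = P_out, so I_in = P_out/V_in = 277.03/230 = 1.20 A.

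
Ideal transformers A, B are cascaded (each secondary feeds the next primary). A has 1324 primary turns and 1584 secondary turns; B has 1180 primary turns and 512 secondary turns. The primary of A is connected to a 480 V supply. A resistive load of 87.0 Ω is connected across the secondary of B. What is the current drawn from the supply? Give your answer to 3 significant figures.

Secondary of A: V = 480.00 × 1584/1324 = 574.26 V.
Secondary of B: V = 574.26 × 512/1180 = 249.17 V.
I_load = 249.17/87.0 = 2.8640 A, so P_out = 249.17 × 2.8640 = 713.63 W.
All ideal ⇒ P_in = P_out, so I_supply = 713.63/480 = 1.49 A.

I_supply ≈ 1.49 A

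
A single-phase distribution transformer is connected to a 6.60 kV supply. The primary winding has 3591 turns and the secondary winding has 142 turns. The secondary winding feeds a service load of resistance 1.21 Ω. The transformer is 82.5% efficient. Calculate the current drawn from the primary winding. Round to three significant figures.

V_s = 6600 × 142/3591 = 260.99 V.
I_s = V_s/R = 260.99/1.21 = 215.69 A.
P_out = V_s I_s = 260.99 × 215.69 = 56292 W.
P_in = P_out/η = 56292/0.825 = 68233 W.
I_p = P_in/V_p = 68233/6600 = 10.3 A.

I_p ≈ 10.3 A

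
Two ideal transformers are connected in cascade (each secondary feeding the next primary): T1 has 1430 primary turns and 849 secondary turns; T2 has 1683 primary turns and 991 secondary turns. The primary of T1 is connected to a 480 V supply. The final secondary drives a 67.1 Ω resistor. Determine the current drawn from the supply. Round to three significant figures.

I_supply ≈ 0.874 A

After T1: V = 480.00 × 849/1430 = 284.98 V.
After T2: V = 284.98 × 991/1683 = 167.80 V.
I_load = 167.80/67.1 = 2.5008 A, so P_out = 167.80 × 2.5008 = 419.65 W.
All ideal ⇒ P_in = P_out, so I_supply = 419.65/480 = 0.874 A.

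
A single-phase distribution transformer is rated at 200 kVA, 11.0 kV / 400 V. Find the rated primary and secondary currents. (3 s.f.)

I_p ≈ 18.2 A, I_s ≈ 500 A

I_p = S/V_p = 200000/11000 = 18.2 A.
I_s = S/V_s = 200000/400 = 500 A.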